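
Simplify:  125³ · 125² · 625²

125³ = 5^9; 125² = 5^6; 625² = 5^8
Combine exponents: 5^23

5^23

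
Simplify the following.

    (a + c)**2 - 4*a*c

(a - c)**2

Expanding gives a**2 - 2*a*c + c**2, a perfect square.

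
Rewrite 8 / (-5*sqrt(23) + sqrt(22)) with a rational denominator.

Multiply numerator and denominator by sqrt(22) + 5*sqrt(23).
Denominator becomes -553; numerator becomes 8*sqrt(22) + 40*sqrt(23).

(-40*sqrt(23) - 8*sqrt(22))/553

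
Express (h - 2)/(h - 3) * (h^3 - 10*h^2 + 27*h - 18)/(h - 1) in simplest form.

Factor: h^3 - 10*h^2 + 27*h - 18 = (h - 6)*(h - 1)*(h - 3)
Cancel the common factors (h - 1), (h - 3).

h^2 - 8*h + 12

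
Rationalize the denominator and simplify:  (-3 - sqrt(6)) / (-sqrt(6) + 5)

(-21 - 8*sqrt(6))/19

Multiply numerator and denominator by sqrt(6) + 5.
Denominator becomes 19; numerator becomes -21 - 8*sqrt(6).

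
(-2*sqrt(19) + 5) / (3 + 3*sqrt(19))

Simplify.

(-43 + 7*sqrt(19))/54

Multiply numerator and denominator by -3*sqrt(19) + 3.
Denominator becomes -162; numerator becomes -21*sqrt(19) + 129.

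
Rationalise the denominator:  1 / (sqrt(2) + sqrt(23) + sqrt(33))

(-sqrt(1518) - 4*sqrt(33) + 6*sqrt(23) + 27*sqrt(2))/60

Group as (sqrt(2) + sqrt(33)) + sqrt(23); multiply by (sqrt(2) + sqrt(33)) - sqrt(23), then rationalise the remaining surd.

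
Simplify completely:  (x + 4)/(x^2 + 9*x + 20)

Factor: x^2 + 9*x + 20 = (x + 4)*(x + 5)
Cancel the common factor (x + 4).

1/(x + 5)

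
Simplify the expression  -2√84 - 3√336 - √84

-18*√21

2√84 = 4*√21; 3√336 = 12*√21; √84 = 2*√21
Combine: (-4 - 12 - 2)·√21 = -18*√21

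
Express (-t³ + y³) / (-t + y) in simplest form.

t² + t*y + y²

Apply the difference-of-cubes factorisation and cancel (-t + y).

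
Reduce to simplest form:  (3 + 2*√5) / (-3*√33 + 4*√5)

Multiply numerator and denominator by 4*√5 + 3*√33.
Denominator becomes -217; numerator becomes 12*√5 + 40 + 9*√33 + 6*√165.

(-6*√165 - 9*√33 - 40 - 12*√5)/217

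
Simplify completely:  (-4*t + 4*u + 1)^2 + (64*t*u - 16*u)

Expand the square and combine the (64*t*u - 16*u) term.

(4*t + 4*u - 1)^2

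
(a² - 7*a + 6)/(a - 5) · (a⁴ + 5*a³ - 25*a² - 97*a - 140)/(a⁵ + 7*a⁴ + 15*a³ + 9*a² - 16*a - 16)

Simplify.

(a² + a - 42)/(a² + 5*a + 4)

Factor: a² - 7*a + 6 = (a - 1)·(a - 6);  a⁴ + 5*a³ - 25*a² - 97*a - 140 = (a - 5)·(a + 7)·(a² + 3*a + 4);  a⁵ + 7*a⁴ + 15*a³ + 9*a² - 16*a - 16 = (a + 4)·(a² + 3*a + 4)·(a - 1)·(a + 1)
Cancel the common factors (a² + 3*a + 4), (a - 1), (a - 5).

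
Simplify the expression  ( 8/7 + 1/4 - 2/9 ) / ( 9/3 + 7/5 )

1475/5544

Numerator: 8/7 + 1/4 - 2/9 = 295/252
Denominator: 9/3 + 7/5 = 22/5
Divide: (295/252) · (5/22) = 1475/5544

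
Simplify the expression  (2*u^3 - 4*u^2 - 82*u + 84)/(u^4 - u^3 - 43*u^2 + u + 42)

2/(u + 1)

Factor: 2*u^3 - 4*u^2 - 82*u + 84 = 2*(u + 6)*(u - 1)*(u - 7);  u^4 - u^3 - 43*u^2 + u + 42 = (u - 1)*(u - 7)*(u + 6)*(u + 1)
Cancel the common factors (u - 1), (u + 6), (u - 7).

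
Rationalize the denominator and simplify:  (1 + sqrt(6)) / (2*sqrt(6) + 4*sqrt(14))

(-6 - sqrt(6) + 2*sqrt(14) + 4*sqrt(21))/100

Multiply numerator and denominator by -4*sqrt(14) + 2*sqrt(6).
Denominator becomes -200; numerator becomes -8*sqrt(21) - 4*sqrt(14) + 2*sqrt(6) + 12.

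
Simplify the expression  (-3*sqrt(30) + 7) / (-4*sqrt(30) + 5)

Multiply numerator and denominator by 5 + 4*sqrt(30).
Denominator becomes -455; numerator becomes -325 + 13*sqrt(30).

(-sqrt(30) + 25)/35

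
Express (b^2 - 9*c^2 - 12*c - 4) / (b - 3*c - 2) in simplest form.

b + 3*c + 2

b^2 - 9*c^2 - 12*c - 4 factors as (b - 3*c - 2)*(b + 3*c + 2).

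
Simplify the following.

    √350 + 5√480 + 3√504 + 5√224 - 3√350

28*√14 + 20*√30

√350 = 5*√14; 5√480 = 20*√30; 3√504 = 18*√14; 5√224 = 20*√14; 3√350 = 15*√14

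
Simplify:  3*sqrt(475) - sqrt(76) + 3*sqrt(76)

3*sqrt(475) = 15*sqrt(19); sqrt(76) = 2*sqrt(19); 3*sqrt(76) = 6*sqrt(19)
Combine: (15 - 2 + 6)·sqrt(19) = 19*sqrt(19)

19*sqrt(19)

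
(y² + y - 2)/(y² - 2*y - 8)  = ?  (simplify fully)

Factor: y² + y - 2 = (y - 1)·(y + 2);  y² - 2*y - 8 = (y + 2)·(y - 4)
Cancel the common factor (y + 2).

(y - 1)/(y - 4)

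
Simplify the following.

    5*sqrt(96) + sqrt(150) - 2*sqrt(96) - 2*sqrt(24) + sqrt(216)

5*sqrt(96) = 20*sqrt(6); sqrt(150) = 5*sqrt(6); 2*sqrt(96) = 8*sqrt(6); 2*sqrt(24) = 4*sqrt(6); sqrt(216) = 6*sqrt(6)
Combine: (20 + 5 - 8 - 4 + 6)·sqrt(6) = 19*sqrt(6)

19*sqrt(6)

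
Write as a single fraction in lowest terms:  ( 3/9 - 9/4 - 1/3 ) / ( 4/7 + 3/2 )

-63/58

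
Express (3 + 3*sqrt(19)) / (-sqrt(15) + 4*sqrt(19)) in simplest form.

Multiply numerator and denominator by sqrt(15) + 4*sqrt(19).
Denominator becomes 289; numerator becomes 3*sqrt(15) + 3*sqrt(285) + 12*sqrt(19) + 228.

(3*sqrt(15) + 3*sqrt(285) + 12*sqrt(19) + 228)/289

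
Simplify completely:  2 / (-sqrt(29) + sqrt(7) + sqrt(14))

Group as (sqrt(7) + sqrt(14)) - sqrt(29); multiply by (sqrt(7) + sqrt(14)) + sqrt(29), then rationalise the remaining surd.

(4*sqrt(29) + 11*sqrt(14) + 18*sqrt(7) + 7*sqrt(58))/82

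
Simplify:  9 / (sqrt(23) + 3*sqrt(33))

(-9*sqrt(23) + 27*sqrt(33))/274

Multiply numerator and denominator by -sqrt(23) + 3*sqrt(33).
Denominator becomes 274; numerator becomes -9*sqrt(23) + 27*sqrt(33).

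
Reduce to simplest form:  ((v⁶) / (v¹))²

v^10

Inside the bracket: v⁵
Raise to the power 2: v^10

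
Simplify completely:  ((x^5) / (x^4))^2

Inside the bracket: x^1
Raise to the power 2: x^2

x^2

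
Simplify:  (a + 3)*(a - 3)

a^2 - 9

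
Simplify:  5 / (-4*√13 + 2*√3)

Multiply numerator and denominator by 2*√3 + 4*√13.
Denominator becomes -196; numerator becomes 10*√3 + 20*√13.

(-10*√13 - 5*√3)/98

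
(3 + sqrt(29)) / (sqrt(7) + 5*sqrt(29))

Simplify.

Multiply numerator and denominator by -sqrt(7) + 5*sqrt(29).
Denominator becomes 718; numerator becomes -sqrt(203) - 3*sqrt(7) + 15*sqrt(29) + 145.

(-sqrt(203) - 3*sqrt(7) + 15*sqrt(29) + 145)/718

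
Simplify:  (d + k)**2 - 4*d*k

(d - k)**2

Expanding gives d**2 - 2*d*k + k**2, a perfect square.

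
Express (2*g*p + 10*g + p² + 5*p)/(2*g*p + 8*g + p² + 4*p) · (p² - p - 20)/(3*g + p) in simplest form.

(p² - 25)/(3*g + p)

Factor: 2*g*p + 10*g + p² + 5*p = (p + 5)·(2*g + p);  2*g*p + 8*g + p² + 4*p = (2*g + p)·(p + 4);  p² - p - 20 = (p - 5)·(p + 4)
Cancel the common factors (2*g + p), (p + 4).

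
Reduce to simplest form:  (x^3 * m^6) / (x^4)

Quotient: (x^-1) * m^6

m^6/x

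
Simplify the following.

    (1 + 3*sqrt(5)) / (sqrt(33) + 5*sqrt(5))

Multiply numerator and denominator by -sqrt(33) + 5*sqrt(5).
Denominator becomes 92; numerator becomes -3*sqrt(165) - sqrt(33) + 5*sqrt(5) + 75.

(-3*sqrt(165) - sqrt(33) + 5*sqrt(5) + 75)/92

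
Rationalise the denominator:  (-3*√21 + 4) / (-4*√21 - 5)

(-31*√21 + 272)/311

Multiply numerator and denominator by -5 + 4*√21.
Denominator becomes -311; numerator becomes -272 + 31*√21.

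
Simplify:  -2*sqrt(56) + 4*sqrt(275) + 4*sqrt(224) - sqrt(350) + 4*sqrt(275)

2*sqrt(56) = 4*sqrt(14); 4*sqrt(275) = 20*sqrt(11); 4*sqrt(224) = 16*sqrt(14); sqrt(350) = 5*sqrt(14); 4*sqrt(275) = 20*sqrt(11)

7*sqrt(14) + 40*sqrt(11)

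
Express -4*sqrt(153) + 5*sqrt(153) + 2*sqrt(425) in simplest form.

13*sqrt(17)

4*sqrt(153) = 12*sqrt(17); 5*sqrt(153) = 15*sqrt(17); 2*sqrt(425) = 10*sqrt(17)
Combine: (-12 + 15 + 10)·sqrt(17) = 13*sqrt(17)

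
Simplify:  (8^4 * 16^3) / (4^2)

2^20

8^4 = 2^12; 16^3 = 2^12; 4^2 = 2^4
Combine exponents: 2^20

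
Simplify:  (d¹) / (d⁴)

Quotient: (d^-3)

d^(-3)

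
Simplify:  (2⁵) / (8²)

2⁵ = 2^5; 8² = 2^6
Combine exponents: 2^(-1)

2^(-1)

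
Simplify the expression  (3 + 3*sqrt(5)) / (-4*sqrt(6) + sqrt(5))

Multiply numerator and denominator by sqrt(5) + 4*sqrt(6).
Denominator becomes -91; numerator becomes 3*sqrt(5) + 15 + 12*sqrt(6) + 12*sqrt(30).

(-12*sqrt(30) - 12*sqrt(6) - 15 - 3*sqrt(5))/91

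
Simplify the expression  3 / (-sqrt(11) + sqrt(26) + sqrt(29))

(-22*sqrt(11) + 4*sqrt(29) + 7*sqrt(26) + sqrt(8294))/180

Group as (sqrt(26) + sqrt(29)) - sqrt(11); multiply by (sqrt(26) + sqrt(29)) + sqrt(11), then rationalise the remaining surd.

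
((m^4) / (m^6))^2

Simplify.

m^(-4)

Inside the bracket: (m^-2)
Raise to the power 2: (m^-4)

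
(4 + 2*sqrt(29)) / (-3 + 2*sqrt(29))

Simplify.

Multiply numerator and denominator by -2*sqrt(29) - 3.
Denominator becomes -107; numerator becomes -128 - 14*sqrt(29).

(14*sqrt(29) + 128)/107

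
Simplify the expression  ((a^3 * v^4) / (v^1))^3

a^9*v^9

Inside the bracket: a^3 * v^3
Raise to the power 3: a^9 * v^9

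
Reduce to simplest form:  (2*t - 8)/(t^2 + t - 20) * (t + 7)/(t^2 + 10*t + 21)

Factor: 2*t - 8 = 2*(t - 4);  t^2 + t - 20 = (t - 4)*(t + 5);  t^2 + 10*t + 21 = (t + 7)*(t + 3)
Cancel the common factors (t + 7), (t - 4).

2/(t^2 + 8*t + 15)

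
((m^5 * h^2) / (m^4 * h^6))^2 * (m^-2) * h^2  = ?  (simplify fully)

h^(-6)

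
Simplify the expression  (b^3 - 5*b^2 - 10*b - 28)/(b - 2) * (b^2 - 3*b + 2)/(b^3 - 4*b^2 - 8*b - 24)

Factor: b^3 - 5*b^2 - 10*b - 28 = (b - 7)*(b^2 + 2*b + 4);  b^2 - 3*b + 2 = (b - 1)*(b - 2);  b^3 - 4*b^2 - 8*b - 24 = (b^2 + 2*b + 4)*(b - 6)
Cancel the common factors (b^2 + 2*b + 4), (b - 2).

(b^2 - 8*b + 7)/(b - 6)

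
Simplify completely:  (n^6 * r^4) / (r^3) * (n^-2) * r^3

n^4*r^4

Quotient: n^6 * r^1
Multiply by (n^-2) * r^3: add exponents.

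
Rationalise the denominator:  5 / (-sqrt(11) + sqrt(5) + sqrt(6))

(5*sqrt(6) + 6*sqrt(5) + sqrt(330))/12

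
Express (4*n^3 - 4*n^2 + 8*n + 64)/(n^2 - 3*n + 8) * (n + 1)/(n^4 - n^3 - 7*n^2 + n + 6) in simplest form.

Factor: 4*n^3 - 4*n^2 + 8*n + 64 = 4*(n^2 - 3*n + 8)*(n + 2);  n^4 - n^3 - 7*n^2 + n + 6 = (n - 3)*(n + 1)*(n - 1)*(n + 2)
Cancel the common factors (n^2 - 3*n + 8), (n + 1), (n + 2).

4/(n^2 - 4*n + 3)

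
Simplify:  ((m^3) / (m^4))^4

m^(-4)

Inside the bracket: (m^-1)
Raise to the power 4: (m^-4)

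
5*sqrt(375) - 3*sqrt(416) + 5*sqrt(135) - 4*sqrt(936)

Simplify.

-36*sqrt(26) + 40*sqrt(15)

5*sqrt(375) = 25*sqrt(15); 3*sqrt(416) = 12*sqrt(26); 5*sqrt(135) = 15*sqrt(15); 4*sqrt(936) = 24*sqrt(26)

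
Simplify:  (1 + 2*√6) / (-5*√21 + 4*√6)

Multiply numerator and denominator by 4*√6 + 5*√21.
Denominator becomes -429; numerator becomes 4*√6 + 5*√21 + 48 + 30*√14.

(-30*√14 - 48 - 5*√21 - 4*√6)/429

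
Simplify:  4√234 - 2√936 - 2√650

4√234 = 12*√26; 2√936 = 12*√26; 2√650 = 10*√26
Combine: (12 - 12 - 10)·√26 = -10*√26

-10*√26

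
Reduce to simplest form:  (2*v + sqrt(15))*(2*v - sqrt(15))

(2*v)^2 - (sqrt(15))^2 = 4*v^2 - 15.

4*v^2 - 15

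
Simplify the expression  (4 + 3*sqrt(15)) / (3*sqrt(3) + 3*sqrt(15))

Multiply numerator and denominator by -3*sqrt(3) + 3*sqrt(15).
Denominator becomes 108; numerator becomes -27*sqrt(5) - 12*sqrt(3) + 12*sqrt(15) + 135.

(-9*sqrt(5) - 4*sqrt(3) + 4*sqrt(15) + 45)/36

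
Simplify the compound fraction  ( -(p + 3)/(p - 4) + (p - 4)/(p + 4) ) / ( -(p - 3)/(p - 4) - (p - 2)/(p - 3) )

(15*p**2 - 49*p + 12)/(2*p**3 - 4*p**2 - 31*p + 68)

Numerator: -(p + 3)/(p - 4) + (p - 4)/(p + 4) = (-15*p + 4)/(p**2 - 16)
Denominator: -(p - 3)/(p - 4) - (p - 2)/(p - 3) = (-2*p**2 + 12*p - 17)/(p**2 - 7*p + 12)
Divide: ((-15*p + 4)/(p**2 - 16)) · ((p**2 - 7*p + 12)/(-2*p**2 + 12*p - 17)) = (15*p**2 - 49*p + 12)/(2*p**3 - 4*p**2 - 31*p + 68)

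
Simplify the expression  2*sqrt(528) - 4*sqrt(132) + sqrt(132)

2*sqrt(528) = 8*sqrt(33); 4*sqrt(132) = 8*sqrt(33); sqrt(132) = 2*sqrt(33)
Combine: (8 - 8 + 2)·sqrt(33) = 2*sqrt(33)

2*sqrt(33)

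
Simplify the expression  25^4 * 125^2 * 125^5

5^29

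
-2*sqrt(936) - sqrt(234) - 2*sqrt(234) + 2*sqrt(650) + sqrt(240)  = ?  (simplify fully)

-11*sqrt(26) + 4*sqrt(15)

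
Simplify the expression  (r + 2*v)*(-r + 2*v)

Product of conjugates: (P+Q)(P-Q) = P^2 - Q^2.

-r^2 + 4*v^2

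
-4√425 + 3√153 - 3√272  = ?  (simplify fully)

-23*√17

4√425 = 20*√17; 3√153 = 9*√17; 3√272 = 12*√17
Combine: (-20 + 9 - 12)·√17 = -23*√17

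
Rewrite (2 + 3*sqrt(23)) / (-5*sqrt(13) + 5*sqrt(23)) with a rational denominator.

(2*sqrt(13) + 2*sqrt(23) + 3*sqrt(299) + 69)/50

Multiply numerator and denominator by 5*sqrt(13) + 5*sqrt(23).
Denominator becomes 250; numerator becomes 10*sqrt(13) + 10*sqrt(23) + 15*sqrt(299) + 345.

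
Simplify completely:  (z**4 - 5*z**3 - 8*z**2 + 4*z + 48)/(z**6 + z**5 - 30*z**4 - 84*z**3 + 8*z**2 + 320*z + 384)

1/(z**2 + 6*z + 8)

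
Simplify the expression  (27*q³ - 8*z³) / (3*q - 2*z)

(3*q)^3 - (2*z)^3 = (3*q - 2*z)(9*q² + 6*q*z + 4*z²).

9*q² + 6*q*z + 4*z²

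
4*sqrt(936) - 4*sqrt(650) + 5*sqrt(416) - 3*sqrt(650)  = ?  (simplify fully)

4*sqrt(936) = 24*sqrt(26); 4*sqrt(650) = 20*sqrt(26); 5*sqrt(416) = 20*sqrt(26); 3*sqrt(650) = 15*sqrt(26)
Combine: (24 - 20 + 20 - 15)·sqrt(26) = 9*sqrt(26)

9*sqrt(26)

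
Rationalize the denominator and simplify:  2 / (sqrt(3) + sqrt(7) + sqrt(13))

Group as (sqrt(3) + sqrt(13)) + sqrt(7); multiply by (sqrt(3) + sqrt(13)) - sqrt(7), then rationalise the remaining surd.

(-4*sqrt(273) - 6*sqrt(13) + 18*sqrt(7) + 34*sqrt(3))/75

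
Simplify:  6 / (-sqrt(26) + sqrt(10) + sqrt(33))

Group as (sqrt(10) + sqrt(33)) - sqrt(26); multiply by (sqrt(10) + sqrt(33)) + sqrt(26), then rationalise the remaining surd.

(-102*sqrt(26) + 18*sqrt(33) + 294*sqrt(10) + 24*sqrt(2145))/1031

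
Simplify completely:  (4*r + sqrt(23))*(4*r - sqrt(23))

(4*r)^2 - (sqrt(23))^2 = 16*r^2 - 23.

16*r^2 - 23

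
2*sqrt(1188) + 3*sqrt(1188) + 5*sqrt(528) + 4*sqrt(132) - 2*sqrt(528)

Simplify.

50*sqrt(33)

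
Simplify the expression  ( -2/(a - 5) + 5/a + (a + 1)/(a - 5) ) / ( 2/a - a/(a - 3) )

(-a³ - a² + 37*a - 75)/(a³ - 7*a² + 16*a - 30)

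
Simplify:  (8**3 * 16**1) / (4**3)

2**7

8**3 = 2**9; 16**1 = 2**4; 4**3 = 2**6
Combine exponents: 2**7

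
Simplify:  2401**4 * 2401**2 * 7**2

2401**4 = 7**16; 2401**2 = 7**8; 7**2 = 7**2
Combine exponents: 7**26

7**26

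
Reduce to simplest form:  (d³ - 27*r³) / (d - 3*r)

Factor as (a-b)(a^2+ab+b^2) with a=d, b=(3*r).

d² + 3*d*r + 9*r²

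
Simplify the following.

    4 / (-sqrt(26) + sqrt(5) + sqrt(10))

(44*sqrt(26) + 84*sqrt(10) + 124*sqrt(5) + 80*sqrt(13))/79

Group as (sqrt(5) + sqrt(10)) - sqrt(26); multiply by (sqrt(5) + sqrt(10)) + sqrt(26), then rationalise the remaining surd.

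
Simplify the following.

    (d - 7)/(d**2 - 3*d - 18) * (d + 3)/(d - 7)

1/(d - 6)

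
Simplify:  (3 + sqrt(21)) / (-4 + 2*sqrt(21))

(5*sqrt(21) + 27)/34

Multiply numerator and denominator by -2*sqrt(21) - 4.
Denominator becomes -68; numerator becomes -54 - 10*sqrt(21).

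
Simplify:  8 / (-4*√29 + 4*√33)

Multiply numerator and denominator by 4*√29 + 4*√33.
Denominator becomes 64; numerator becomes 32*√29 + 32*√33.

(√29 + √33)/2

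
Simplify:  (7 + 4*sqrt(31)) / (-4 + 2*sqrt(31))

(5*sqrt(31) + 46)/18

Multiply numerator and denominator by -2*sqrt(31) - 4.
Denominator becomes -108; numerator becomes -276 - 30*sqrt(31).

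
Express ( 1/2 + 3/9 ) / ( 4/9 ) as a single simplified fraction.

15/8

Numerator: 1/2 + 3/9 = 5/6
Denominator: 4/9 = 4/9
Divide: (5/6) · (9/4) = 15/8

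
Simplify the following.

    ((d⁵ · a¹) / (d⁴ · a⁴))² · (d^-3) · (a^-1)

1/(a⁷*d)

Inside the bracket: d¹ · (a^-3)
Raise to the power 2: d² · (a^-6)
Multiply by (d^-3) · (a^-1): add exponents.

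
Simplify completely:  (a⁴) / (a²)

Quotient: a²

a²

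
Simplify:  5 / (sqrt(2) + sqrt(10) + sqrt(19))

Group as (sqrt(10) + sqrt(19)) + sqrt(2); multiply by (sqrt(10) + sqrt(19)) - sqrt(2), then rationalise the remaining surd.

(-20*sqrt(95) - 35*sqrt(19) + 55*sqrt(10) + 135*sqrt(2))/31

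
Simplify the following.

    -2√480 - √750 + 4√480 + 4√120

2√480 = 8*√30; √750 = 5*√30; 4√480 = 16*√30; 4√120 = 8*√30
Combine: (-8 - 5 + 16 + 8)·√30 = 11*√30

11*√30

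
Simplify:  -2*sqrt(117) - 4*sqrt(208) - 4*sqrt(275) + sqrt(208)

2*sqrt(117) = 6*sqrt(13); 4*sqrt(208) = 16*sqrt(13); 4*sqrt(275) = 20*sqrt(11); sqrt(208) = 4*sqrt(13)

-20*sqrt(11) - 18*sqrt(13)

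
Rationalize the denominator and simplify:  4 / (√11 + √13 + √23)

Group as (√11 + √13) + √23; multiply by (√11 + √13) - √23, then rationalise the remaining surd.

(-8*√3289 + 4*√23 + 84*√13 + 100*√11)/571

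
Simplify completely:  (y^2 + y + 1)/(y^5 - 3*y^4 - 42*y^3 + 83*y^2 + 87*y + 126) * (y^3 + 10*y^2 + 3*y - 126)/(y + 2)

(y + 7)/(y^2 - 5*y - 14)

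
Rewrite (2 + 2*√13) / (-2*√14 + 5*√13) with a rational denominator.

(4*√14 + 10*√13 + 4*√182 + 130)/269

Multiply numerator and denominator by 2*√14 + 5*√13.
Denominator becomes 269; numerator becomes 4*√14 + 10*√13 + 4*√182 + 130.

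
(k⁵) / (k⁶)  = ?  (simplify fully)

Quotient: (k^-1)

1/k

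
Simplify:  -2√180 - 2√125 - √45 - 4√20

2√180 = 12*√5; 2√125 = 10*√5; √45 = 3*√5; 4√20 = 8*√5
Combine: (-12 - 10 - 3 - 8)·√5 = -33*√5

-33*√5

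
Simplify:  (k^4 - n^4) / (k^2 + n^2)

Difference of fourth powers: factor out (k^2 + n^2).

k^2 - n^2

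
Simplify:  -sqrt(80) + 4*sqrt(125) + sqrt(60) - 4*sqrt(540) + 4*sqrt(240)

sqrt(80) = 4*sqrt(5); 4*sqrt(125) = 20*sqrt(5); sqrt(60) = 2*sqrt(15); 4*sqrt(540) = 24*sqrt(15); 4*sqrt(240) = 16*sqrt(15)

-6*sqrt(15) + 16*sqrt(5)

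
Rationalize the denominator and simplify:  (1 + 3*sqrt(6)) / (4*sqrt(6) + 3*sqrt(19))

Multiply numerator and denominator by -3*sqrt(19) + 4*sqrt(6).
Denominator becomes -75; numerator becomes -9*sqrt(114) - 3*sqrt(19) + 4*sqrt(6) + 72.

(-72 - 4*sqrt(6) + 3*sqrt(19) + 9*sqrt(114))/75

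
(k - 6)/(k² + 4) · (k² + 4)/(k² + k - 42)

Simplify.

Factor: k² + k - 42 = (k + 7)·(k - 6)
Cancel the common factors (k² + 4), (k - 6).

1/(k + 7)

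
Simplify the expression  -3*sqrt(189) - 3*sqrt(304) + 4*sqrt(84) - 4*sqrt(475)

3*sqrt(189) = 9*sqrt(21); 3*sqrt(304) = 12*sqrt(19); 4*sqrt(84) = 8*sqrt(21); 4*sqrt(475) = 20*sqrt(19)

-32*sqrt(19) - sqrt(21)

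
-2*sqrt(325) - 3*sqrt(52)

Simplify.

2*sqrt(325) = 10*sqrt(13); 3*sqrt(52) = 6*sqrt(13)
Combine: (-10 - 6)·sqrt(13) = -16*sqrt(13)

-16*sqrt(13)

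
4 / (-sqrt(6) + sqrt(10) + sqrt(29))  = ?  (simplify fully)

Group as (sqrt(10) + sqrt(29)) - sqrt(6); multiply by (sqrt(10) + sqrt(29)) + sqrt(6), then rationalise the remaining surd.

(-132*sqrt(6) - 52*sqrt(29) + 100*sqrt(10) + 16*sqrt(435))/71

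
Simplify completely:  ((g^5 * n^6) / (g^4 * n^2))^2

g^2*n^8

Inside the bracket: g^1 * n^4
Raise to the power 2: g^2 * n^8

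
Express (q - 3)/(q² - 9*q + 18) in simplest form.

1/(q - 6)

Factor: q² - 9*q + 18 = (q - 3)·(q - 6)
Cancel the common factor (q - 3).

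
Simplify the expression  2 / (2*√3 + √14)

-2*√3 + √14

Multiply numerator and denominator by -√14 + 2*√3.
Denominator becomes -2; numerator becomes -2*√14 + 4*√3.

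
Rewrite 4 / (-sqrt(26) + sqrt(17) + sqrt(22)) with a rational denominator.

Group as (sqrt(17) + sqrt(22)) - sqrt(26); multiply by (sqrt(17) + sqrt(22)) + sqrt(26), then rationalise the remaining surd.

(-52*sqrt(26) + 84*sqrt(22) + 124*sqrt(17) + 16*sqrt(2431))/1327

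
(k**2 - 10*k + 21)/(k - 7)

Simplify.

Factor: k**2 - 10*k + 21 = (k - 7)*(k - 3)
Cancel the common factor (k - 7).

k - 3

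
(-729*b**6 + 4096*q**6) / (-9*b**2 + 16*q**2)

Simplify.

81*b**4 + 144*b**2*q**2 + 256*q**4

Factor (4*q)**6 - (3*b)**6 and cancel (-9*b**2 + 16*q**2).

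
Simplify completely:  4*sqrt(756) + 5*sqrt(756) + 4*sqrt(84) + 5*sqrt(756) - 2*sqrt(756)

4*sqrt(756) = 24*sqrt(21); 5*sqrt(756) = 30*sqrt(21); 4*sqrt(84) = 8*sqrt(21); 5*sqrt(756) = 30*sqrt(21); 2*sqrt(756) = 12*sqrt(21)
Combine: (24 + 30 + 8 + 30 - 12)·sqrt(21) = 80*sqrt(21)

80*sqrt(21)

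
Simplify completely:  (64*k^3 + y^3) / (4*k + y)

16*k^2 - 4*k*y + y^2

Apply the sum-of-cubes factorisation and cancel (4*k + y).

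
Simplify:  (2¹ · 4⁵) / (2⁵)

2^6

2¹ = 2^1; 4⁵ = 2^10; 2⁵ = 2^5
Combine exponents: 2^6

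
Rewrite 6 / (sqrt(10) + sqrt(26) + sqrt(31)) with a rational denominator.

(-24*sqrt(2015) + 30*sqrt(31) + 90*sqrt(26) + 282*sqrt(10))/1015

Group as (sqrt(10) + sqrt(26)) + sqrt(31); multiply by (sqrt(10) + sqrt(26)) - sqrt(31), then rationalise the remaining surd.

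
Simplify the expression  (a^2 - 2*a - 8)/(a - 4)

a + 2

Factor: a^2 - 2*a - 8 = (a + 2)*(a - 4)
Cancel the common factor (a - 4).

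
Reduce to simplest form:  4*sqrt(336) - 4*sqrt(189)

4*sqrt(21)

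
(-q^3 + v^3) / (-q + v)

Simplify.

q^2 + q*v + v^2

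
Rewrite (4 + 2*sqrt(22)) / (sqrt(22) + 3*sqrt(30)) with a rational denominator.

(-11 - sqrt(22) + 3*sqrt(30) + 3*sqrt(165))/62

Multiply numerator and denominator by -3*sqrt(30) + sqrt(22).
Denominator becomes -248; numerator becomes -12*sqrt(165) - 12*sqrt(30) + 4*sqrt(22) + 44.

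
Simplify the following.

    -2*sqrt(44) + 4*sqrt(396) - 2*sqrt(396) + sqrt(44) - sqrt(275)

5*sqrt(11)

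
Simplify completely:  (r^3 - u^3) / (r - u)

r^2 + r*u + u^2

r^3 - u^3 = (r - u)(r^2 + r*u + u^2).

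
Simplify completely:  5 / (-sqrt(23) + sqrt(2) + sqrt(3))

(-9*sqrt(23) - 11*sqrt(3) - 12*sqrt(2) - sqrt(138))/30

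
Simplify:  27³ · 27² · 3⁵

3^20

27³ = 3^9; 27² = 3^6; 3⁵ = 3^5
Combine exponents: 3^20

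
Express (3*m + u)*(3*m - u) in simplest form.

9*m^2 - u^2

Difference of squares with P = 3*m, Q = u.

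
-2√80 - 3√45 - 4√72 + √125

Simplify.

-24*√2 - 12*√5

2√80 = 8*√5; 3√45 = 9*√5; 4√72 = 24*√2; √125 = 5*√5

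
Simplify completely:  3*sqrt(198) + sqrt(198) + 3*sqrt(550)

3*sqrt(198) = 9*sqrt(22); sqrt(198) = 3*sqrt(22); 3*sqrt(550) = 15*sqrt(22)
Combine: (9 + 3 + 15)·sqrt(22) = 27*sqrt(22)

27*sqrt(22)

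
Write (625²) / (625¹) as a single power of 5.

5^4

625² = 5^8; 625¹ = 5^4
Combine exponents: 5^4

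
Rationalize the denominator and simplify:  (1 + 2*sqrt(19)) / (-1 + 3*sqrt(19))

(sqrt(19) + 23)/34

Multiply numerator and denominator by -3*sqrt(19) - 1.
Denominator becomes -170; numerator becomes -115 - 5*sqrt(19).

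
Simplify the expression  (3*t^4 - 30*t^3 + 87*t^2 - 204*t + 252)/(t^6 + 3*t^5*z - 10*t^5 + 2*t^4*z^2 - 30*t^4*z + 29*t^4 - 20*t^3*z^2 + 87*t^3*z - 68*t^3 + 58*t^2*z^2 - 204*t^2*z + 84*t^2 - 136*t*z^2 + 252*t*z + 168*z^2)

3/(t^2 + 3*t*z + 2*z^2)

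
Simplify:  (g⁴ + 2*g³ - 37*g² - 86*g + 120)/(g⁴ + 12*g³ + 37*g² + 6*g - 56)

Factor: g⁴ + 2*g³ - 37*g² - 86*g + 120 = (g + 4)·(g + 5)·(g - 6)·(g - 1);  g⁴ + 12*g³ + 37*g² + 6*g - 56 = (g - 1)·(g + 2)·(g + 4)·(g + 7)
Cancel the common factors (g - 1), (g + 4).

(g² - g - 30)/(g² + 9*g + 14)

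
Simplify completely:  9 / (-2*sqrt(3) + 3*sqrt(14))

(6*sqrt(3) + 9*sqrt(14))/38

Multiply numerator and denominator by 2*sqrt(3) + 3*sqrt(14).
Denominator becomes 114; numerator becomes 18*sqrt(3) + 27*sqrt(14).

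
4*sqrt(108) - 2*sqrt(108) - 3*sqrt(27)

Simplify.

4*sqrt(108) = 24*sqrt(3); 2*sqrt(108) = 12*sqrt(3); 3*sqrt(27) = 9*sqrt(3)
Combine: (24 - 12 - 9)·sqrt(3) = 3*sqrt(3)

3*sqrt(3)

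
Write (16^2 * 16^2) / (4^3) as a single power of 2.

16^2 = 2^8; 16^2 = 2^8; 4^3 = 2^6
Combine exponents: 2^10

2^10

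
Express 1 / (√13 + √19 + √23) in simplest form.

(-2*√5681 + 9*√23 + 17*√19 + 29*√13)/907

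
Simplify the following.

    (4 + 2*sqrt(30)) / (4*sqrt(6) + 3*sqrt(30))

(-24*sqrt(5) - 8*sqrt(6) + 6*sqrt(30) + 90)/87

Multiply numerator and denominator by -4*sqrt(6) + 3*sqrt(30).
Denominator becomes 174; numerator becomes -48*sqrt(5) - 16*sqrt(6) + 12*sqrt(30) + 180.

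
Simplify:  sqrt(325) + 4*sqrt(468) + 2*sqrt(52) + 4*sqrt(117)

sqrt(325) = 5*sqrt(13); 4*sqrt(468) = 24*sqrt(13); 2*sqrt(52) = 4*sqrt(13); 4*sqrt(117) = 12*sqrt(13)
Combine: (5 + 24 + 4 + 12)·sqrt(13) = 45*sqrt(13)

45*sqrt(13)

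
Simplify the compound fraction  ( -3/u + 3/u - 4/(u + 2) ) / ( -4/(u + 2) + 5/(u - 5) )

(-4*u + 20)/(u + 30)

Numerator: -3/u + 3/u - 4/(u + 2) = -4/(u + 2)
Denominator: -4/(u + 2) + 5/(u - 5) = (u + 30)/(u² - 3*u - 10)
Divide: (-4/(u + 2)) · ((u² - 3*u - 10)/(u + 30)) = (-4*u + 20)/(u + 30)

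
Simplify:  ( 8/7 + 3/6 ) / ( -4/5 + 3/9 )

-345/98

Numerator: 8/7 + 3/6 = 23/14
Denominator: -4/5 + 3/9 = -7/15
Divide: (23/14) · (-15/7) = -345/98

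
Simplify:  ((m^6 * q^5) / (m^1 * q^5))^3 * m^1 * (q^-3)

m^16/q^3

Inside the bracket: m^5
Raise to the power 3: m^15
Multiply by m^1 * (q^-3): add exponents.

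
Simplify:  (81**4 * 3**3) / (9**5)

81**4 = 3**16; 3**3 = 3**3; 9**5 = 3**10
Combine exponents: 3**9

3**9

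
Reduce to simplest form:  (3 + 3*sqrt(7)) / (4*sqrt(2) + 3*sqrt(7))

(-12*sqrt(14) - 12*sqrt(2) + 9*sqrt(7) + 63)/31

Multiply numerator and denominator by -4*sqrt(2) + 3*sqrt(7).
Denominator becomes 31; numerator becomes -12*sqrt(14) - 12*sqrt(2) + 9*sqrt(7) + 63.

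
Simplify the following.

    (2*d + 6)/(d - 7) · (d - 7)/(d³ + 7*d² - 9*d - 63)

Factor: 2*d + 6 = 2·(d + 3);  d³ + 7*d² - 9*d - 63 = (d + 3)·(d - 3)·(d + 7)
Cancel the common factors (d - 7), (d + 3).

2/(d² + 4*d - 21)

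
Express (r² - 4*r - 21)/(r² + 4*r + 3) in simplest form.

Factor: r² - 4*r - 21 = (r - 7)·(r + 3);  r² + 4*r + 3 = (r + 3)·(r + 1)
Cancel the common factor (r + 3).

(r - 7)/(r + 1)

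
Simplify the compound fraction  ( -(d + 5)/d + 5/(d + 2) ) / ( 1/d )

(-d² - 2*d - 10)/(d + 2)

Numerator: -(d + 5)/d + 5/(d + 2) = (-d² - 2*d - 10)/(d² + 2*d)
Denominator: 1/d = 1/d
Divide: ((-d² - 2*d - 10)/(d² + 2*d)) · (d) = (-d² - 2*d - 10)/(d + 2)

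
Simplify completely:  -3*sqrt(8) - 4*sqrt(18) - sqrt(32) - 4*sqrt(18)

-34*sqrt(2)

3*sqrt(8) = 6*sqrt(2); 4*sqrt(18) = 12*sqrt(2); sqrt(32) = 4*sqrt(2); 4*sqrt(18) = 12*sqrt(2)
Combine: (-6 - 12 - 4 - 12)·sqrt(2) = -34*sqrt(2)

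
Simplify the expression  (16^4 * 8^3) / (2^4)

2^21

16^4 = 2^16; 8^3 = 2^9; 2^4 = 2^4
Combine exponents: 2^21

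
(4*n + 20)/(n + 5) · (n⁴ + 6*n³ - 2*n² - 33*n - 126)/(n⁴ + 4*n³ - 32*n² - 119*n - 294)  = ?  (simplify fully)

Factor: 4*n + 20 = 4·(n + 5);  n⁴ + 6*n³ - 2*n² - 33*n - 126 = (n + 6)·(n - 3)·(n² + 3*n + 7);  n⁴ + 4*n³ - 32*n² - 119*n - 294 = (n - 6)·(n + 7)·(n² + 3*n + 7)
Cancel the common factors (n² + 3*n + 7), (n + 5).

(4*n² + 12*n - 72)/(n² + n - 42)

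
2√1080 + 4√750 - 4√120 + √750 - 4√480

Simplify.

13*√30

2√1080 = 12*√30; 4√750 = 20*√30; 4√120 = 8*√30; √750 = 5*√30; 4√480 = 16*√30
Combine: (12 + 20 - 8 + 5 - 16)·√30 = 13*√30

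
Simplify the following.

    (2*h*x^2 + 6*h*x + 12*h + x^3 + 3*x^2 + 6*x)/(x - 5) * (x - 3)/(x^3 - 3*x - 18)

Factor: 2*h*x^2 + 6*h*x + 12*h + x^3 + 3*x^2 + 6*x = (2*h + x)*(x^2 + 3*x + 6);  x^3 - 3*x - 18 = (x^2 + 3*x + 6)*(x - 3)
Cancel the common factors (x^2 + 3*x + 6), (x - 3).

(2*h + x)/(x - 5)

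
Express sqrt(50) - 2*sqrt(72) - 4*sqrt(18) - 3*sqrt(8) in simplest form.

-25*sqrt(2)

sqrt(50) = 5*sqrt(2); 2*sqrt(72) = 12*sqrt(2); 4*sqrt(18) = 12*sqrt(2); 3*sqrt(8) = 6*sqrt(2)
Combine: (5 - 12 - 12 - 6)·sqrt(2) = -25*sqrt(2)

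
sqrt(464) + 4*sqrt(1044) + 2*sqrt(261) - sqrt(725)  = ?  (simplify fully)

sqrt(464) = 4*sqrt(29); 4*sqrt(1044) = 24*sqrt(29); 2*sqrt(261) = 6*sqrt(29); sqrt(725) = 5*sqrt(29)
Combine: (4 + 24 + 6 - 5)·sqrt(29) = 29*sqrt(29)

29*sqrt(29)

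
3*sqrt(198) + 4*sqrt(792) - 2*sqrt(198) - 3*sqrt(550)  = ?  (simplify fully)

3*sqrt(198) = 9*sqrt(22); 4*sqrt(792) = 24*sqrt(22); 2*sqrt(198) = 6*sqrt(22); 3*sqrt(550) = 15*sqrt(22)
Combine: (9 + 24 - 6 - 15)·sqrt(22) = 12*sqrt(22)

12*sqrt(22)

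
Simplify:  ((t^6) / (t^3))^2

t^6

Inside the bracket: t^3
Raise to the power 2: t^6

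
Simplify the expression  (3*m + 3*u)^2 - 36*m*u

9*(m - u)^2

After expansion: 9*m^2 - 18*m*u + 9*u^2 — a perfect-square trinomial.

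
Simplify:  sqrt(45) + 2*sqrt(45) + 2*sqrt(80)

17*sqrt(5)

sqrt(45) = 3*sqrt(5); 2*sqrt(45) = 6*sqrt(5); 2*sqrt(80) = 8*sqrt(5)
Combine: (3 + 6 + 8)·sqrt(5) = 17*sqrt(5)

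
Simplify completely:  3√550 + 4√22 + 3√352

31*√22

3√550 = 15*√22; 4√22 = 4*√22; 3√352 = 12*√22
Combine: (15 + 4 + 12)·√22 = 31*√22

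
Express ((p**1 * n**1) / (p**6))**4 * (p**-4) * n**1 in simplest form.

Inside the bracket: (p**-5) * n**1
Raise to the power 4: (p**-20) * n**4
Multiply by (p**-4) * n**1: add exponents.

n**5/p**24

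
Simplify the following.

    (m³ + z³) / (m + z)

m² - m*z + z²

z^3 + m^3 = (m + z)(m² - m*z + z²).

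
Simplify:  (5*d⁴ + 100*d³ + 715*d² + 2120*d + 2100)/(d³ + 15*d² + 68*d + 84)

5*d + 25

Factor: 5*d⁴ + 100*d³ + 715*d² + 2120*d + 2100 = 5·(d + 5)·(d + 7)·(d + 6)·(d + 2);  d³ + 15*d² + 68*d + 84 = (d + 6)·(d + 7)·(d + 2)
Cancel the common factors (d + 7), (d + 6), (d + 2).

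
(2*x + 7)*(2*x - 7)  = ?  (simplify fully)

Product of conjugates: (P+Q)(P-Q) = P^2 - Q^2.

4*x^2 - 49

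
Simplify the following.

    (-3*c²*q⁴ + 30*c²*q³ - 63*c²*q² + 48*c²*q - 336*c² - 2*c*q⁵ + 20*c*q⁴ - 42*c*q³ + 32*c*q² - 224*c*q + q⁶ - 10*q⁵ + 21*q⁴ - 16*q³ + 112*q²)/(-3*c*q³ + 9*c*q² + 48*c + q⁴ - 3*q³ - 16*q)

Factor: -3*c²*q⁴ + 30*c²*q³ - 63*c²*q² + 48*c²*q - 336*c² - 2*c*q⁵ + 20*c*q⁴ - 42*c*q³ + 32*c*q² - 224*c*q + q⁶ - 10*q⁵ + 21*q⁴ - 16*q³ + 112*q² = (c + q)·(-3*c + q)·(q - 4)·(q² + q + 4)·(q - 7);  -3*c*q³ + 9*c*q² + 48*c + q⁴ - 3*q³ - 16*q = (-3*c + q)·(q - 4)·(q² + q + 4)
Cancel the common factors (q² + q + 4), (-3*c + q), (q - 4).

c*q - 7*c + q² - 7*q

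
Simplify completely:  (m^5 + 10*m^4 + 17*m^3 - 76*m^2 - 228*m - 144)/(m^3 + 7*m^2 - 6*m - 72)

Factor: m^5 + 10*m^4 + 17*m^3 - 76*m^2 - 228*m - 144 = (m + 6)*(m + 1)*(m + 2)*(m + 4)*(m - 3);  m^3 + 7*m^2 - 6*m - 72 = (m + 6)*(m + 4)*(m - 3)
Cancel the common factors (m - 3), (m + 6), (m + 4).

m^2 + 3*m + 2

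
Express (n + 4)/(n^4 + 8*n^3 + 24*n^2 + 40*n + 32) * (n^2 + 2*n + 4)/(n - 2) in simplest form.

Factor: n^4 + 8*n^3 + 24*n^2 + 40*n + 32 = (n + 4)*(n + 2)*(n^2 + 2*n + 4)
Cancel the common factors (n^2 + 2*n + 4), (n + 4).

1/(n^2 - 4)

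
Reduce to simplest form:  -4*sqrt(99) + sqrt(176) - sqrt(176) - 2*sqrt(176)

-20*sqrt(11)

4*sqrt(99) = 12*sqrt(11); sqrt(176) = 4*sqrt(11); sqrt(176) = 4*sqrt(11); 2*sqrt(176) = 8*sqrt(11)
Combine: (-12 + 4 - 4 - 8)·sqrt(11) = -20*sqrt(11)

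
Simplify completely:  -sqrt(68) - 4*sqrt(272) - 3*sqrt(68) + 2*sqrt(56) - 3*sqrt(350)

sqrt(68) = 2*sqrt(17); 4*sqrt(272) = 16*sqrt(17); 3*sqrt(68) = 6*sqrt(17); 2*sqrt(56) = 4*sqrt(14); 3*sqrt(350) = 15*sqrt(14)

-24*sqrt(17) - 11*sqrt(14)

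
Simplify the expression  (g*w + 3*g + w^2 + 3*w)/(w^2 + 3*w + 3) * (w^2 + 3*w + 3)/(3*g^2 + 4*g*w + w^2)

Factor: g*w + 3*g + w^2 + 3*w = (g + w)*(w + 3);  3*g^2 + 4*g*w + w^2 = (g + w)*(3*g + w)
Cancel the common factors (w^2 + 3*w + 3), (g + w).

(w + 3)/(3*g + w)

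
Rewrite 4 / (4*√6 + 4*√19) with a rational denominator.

Multiply numerator and denominator by -4*√19 + 4*√6.
Denominator becomes -208; numerator becomes -16*√19 + 16*√6.

(-√6 + √19)/13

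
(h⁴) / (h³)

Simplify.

h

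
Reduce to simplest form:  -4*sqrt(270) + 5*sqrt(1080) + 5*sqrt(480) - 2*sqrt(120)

4*sqrt(270) = 12*sqrt(30); 5*sqrt(1080) = 30*sqrt(30); 5*sqrt(480) = 20*sqrt(30); 2*sqrt(120) = 4*sqrt(30)
Combine: (-12 + 30 + 20 - 4)·sqrt(30) = 34*sqrt(30)

34*sqrt(30)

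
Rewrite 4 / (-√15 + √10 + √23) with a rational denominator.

(-18*√15 + 2*√23 + 28*√10 + 10*√138)/149

Group as (√10 + √23) - √15; multiply by (√10 + √23) + √15, then rationalise the remaining surd.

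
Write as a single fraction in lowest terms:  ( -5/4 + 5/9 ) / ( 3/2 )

-25/54

Numerator: -5/4 + 5/9 = -25/36
Denominator: 3/2 = 3/2
Divide: (-25/36) · (2/3) = -25/54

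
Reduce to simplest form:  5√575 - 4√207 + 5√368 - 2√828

5√575 = 25*√23; 4√207 = 12*√23; 5√368 = 20*√23; 2√828 = 12*√23
Combine: (25 - 12 + 20 - 12)·√23 = 21*√23

21*√23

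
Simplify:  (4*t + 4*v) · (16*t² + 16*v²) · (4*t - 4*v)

Pair the conjugate factors: ((4*t)+(4*v))((4*t)-(4*v)) = 16*t² - 16*v², then repeat with the next factor.

256*t⁴ - 256*v⁴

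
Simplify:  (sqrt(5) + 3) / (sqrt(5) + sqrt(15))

(-3*sqrt(5) - 5 + 5*sqrt(3) + 3*sqrt(15))/10

Multiply numerator and denominator by -sqrt(15) + sqrt(5).
Denominator becomes -10; numerator becomes -3*sqrt(15) - 5*sqrt(3) + 5 + 3*sqrt(5).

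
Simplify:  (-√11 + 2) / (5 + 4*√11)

Multiply numerator and denominator by -4*√11 + 5.
Denominator becomes -151; numerator becomes -13*√11 + 54.

(-54 + 13*√11)/151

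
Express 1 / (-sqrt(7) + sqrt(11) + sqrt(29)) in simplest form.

Group as (sqrt(11) + sqrt(29)) - sqrt(7); multiply by (sqrt(11) + sqrt(29)) + sqrt(7), then rationalise the remaining surd.

(-33*sqrt(7) - 11*sqrt(29) + 25*sqrt(11) + 2*sqrt(2233))/187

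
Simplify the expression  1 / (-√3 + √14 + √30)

Group as (√14 + √30) - √3; multiply by (√14 + √30) + √3, then rationalise the remaining surd.

-19*√14 - 12*√35 + 41*√3 + 13*√30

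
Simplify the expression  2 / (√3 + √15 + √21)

(-4*√105 - 2*√21 + 6*√15 + 22*√3)/57

Group as (√3 + √21) + √15; multiply by (√3 + √21) - √15, then rationalise the remaining surd.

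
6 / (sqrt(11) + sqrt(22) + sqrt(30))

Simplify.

Group as (sqrt(11) + sqrt(22)) + sqrt(30); multiply by (sqrt(11) + sqrt(22)) - sqrt(30), then rationalise the remaining surd.

(-264*sqrt(15) + 18*sqrt(30) + 114*sqrt(22) + 246*sqrt(11))/959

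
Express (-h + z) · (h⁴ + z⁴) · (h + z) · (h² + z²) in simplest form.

-h⁸ + z⁸

Pair the conjugate factors: (z+h)(z-h) = -h² + z², then repeat with the next factor.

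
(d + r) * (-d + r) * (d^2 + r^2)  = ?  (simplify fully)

-d^4 + r^4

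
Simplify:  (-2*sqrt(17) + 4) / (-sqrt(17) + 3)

(sqrt(17) + 11)/4

Multiply numerator and denominator by 3 + sqrt(17).
Denominator becomes -8; numerator becomes -22 - 2*sqrt(17).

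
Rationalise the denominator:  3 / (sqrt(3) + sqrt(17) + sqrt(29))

(-2*sqrt(1479) - 9*sqrt(29) + 15*sqrt(17) + 43*sqrt(3))/41

Group as (sqrt(17) + sqrt(29)) + sqrt(3); multiply by (sqrt(17) + sqrt(29)) - sqrt(3), then rationalise the remaining surd.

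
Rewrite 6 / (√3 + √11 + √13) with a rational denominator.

Group as (√3 + √13) + √11; multiply by (√3 + √13) - √11, then rationalise the remaining surd.

(-12*√429 + 6*√13 + 30*√11 + 126*√3)/131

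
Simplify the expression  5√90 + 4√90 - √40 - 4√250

5*√10

5√90 = 15*√10; 4√90 = 12*√10; √40 = 2*√10; 4√250 = 20*√10
Combine: (15 + 12 - 2 - 20)·√10 = 5*√10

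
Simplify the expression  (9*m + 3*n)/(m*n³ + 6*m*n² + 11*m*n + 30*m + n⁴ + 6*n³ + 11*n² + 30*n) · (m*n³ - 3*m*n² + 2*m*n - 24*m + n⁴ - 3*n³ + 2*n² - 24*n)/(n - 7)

Factor: 9*m + 3*n = 3·(3*m + n);  m*n³ + 6*m*n² + 11*m*n + 30*m + n⁴ + 6*n³ + 11*n² + 30*n = (n + 5)·(m + n)·(n² + n + 6);  m*n³ - 3*m*n² + 2*m*n - 24*m + n⁴ - 3*n³ + 2*n² - 24*n = (n² + n + 6)·(n - 4)·(m + n)
Cancel the common factors (n² + n + 6), (m + n).

(9*m*n - 36*m + 3*n² - 12*n)/(n² - 2*n - 35)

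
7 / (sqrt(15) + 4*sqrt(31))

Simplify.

(-7*sqrt(15) + 28*sqrt(31))/481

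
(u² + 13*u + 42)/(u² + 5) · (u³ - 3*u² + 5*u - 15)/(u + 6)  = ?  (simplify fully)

u² + 4*u - 21

Factor: u² + 13*u + 42 = (u + 7)·(u + 6);  u³ - 3*u² + 5*u - 15 = (u - 3)·(u² + 5)
Cancel the common factors (u² + 5), (u + 6).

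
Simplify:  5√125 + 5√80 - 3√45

36*√5

5√125 = 25*√5; 5√80 = 20*√5; 3√45 = 9*√5
Combine: (25 + 20 - 9)·√5 = 36*√5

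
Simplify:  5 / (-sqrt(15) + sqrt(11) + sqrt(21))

(-17*sqrt(15) + 5*sqrt(21) + 25*sqrt(11) + 6*sqrt(385))/127

Group as (sqrt(11) + sqrt(21)) - sqrt(15); multiply by (sqrt(11) + sqrt(21)) + sqrt(15), then rationalise the remaining surd.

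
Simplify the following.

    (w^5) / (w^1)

Quotient: w^4

w^4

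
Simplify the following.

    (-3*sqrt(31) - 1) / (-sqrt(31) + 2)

(7*sqrt(31) + 95)/27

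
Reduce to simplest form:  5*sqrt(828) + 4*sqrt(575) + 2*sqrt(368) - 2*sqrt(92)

5*sqrt(828) = 30*sqrt(23); 4*sqrt(575) = 20*sqrt(23); 2*sqrt(368) = 8*sqrt(23); 2*sqrt(92) = 4*sqrt(23)
Combine: (30 + 20 + 8 - 4)·sqrt(23) = 54*sqrt(23)

54*sqrt(23)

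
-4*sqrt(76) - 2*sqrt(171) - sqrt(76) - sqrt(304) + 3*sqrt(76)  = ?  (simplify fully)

4*sqrt(76) = 8*sqrt(19); 2*sqrt(171) = 6*sqrt(19); sqrt(76) = 2*sqrt(19); sqrt(304) = 4*sqrt(19); 3*sqrt(76) = 6*sqrt(19)
Combine: (-8 - 6 - 2 - 4 + 6)·sqrt(19) = -14*sqrt(19)

-14*sqrt(19)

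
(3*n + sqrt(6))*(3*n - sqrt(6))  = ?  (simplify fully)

9*n^2 - 6

Product of conjugates: (P+Q)(P-Q) = P^2 - Q^2.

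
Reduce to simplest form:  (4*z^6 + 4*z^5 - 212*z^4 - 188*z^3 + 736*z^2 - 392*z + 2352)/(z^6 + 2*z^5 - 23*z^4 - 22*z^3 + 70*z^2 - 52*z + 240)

Factor: 4*z^6 + 4*z^5 - 212*z^4 - 188*z^3 + 736*z^2 - 392*z + 2352 = 4*(z - 7)*(z^2 + 2)*(z + 3)*(z + 7)*(z - 2);  z^6 + 2*z^5 - 23*z^4 - 22*z^3 + 70*z^2 - 52*z + 240 = (z^2 + 2)*(z + 3)*(z - 2)*(z + 5)*(z - 4)
Cancel the common factors (z^2 + 2), (z + 3), (z - 2).

(4*z^2 - 196)/(z^2 + z - 20)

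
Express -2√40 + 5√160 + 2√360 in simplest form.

2√40 = 4*√10; 5√160 = 20*√10; 2√360 = 12*√10
Combine: (-4 + 20 + 12)·√10 = 28*√10

28*√10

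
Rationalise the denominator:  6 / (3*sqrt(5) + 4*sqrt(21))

(-6*sqrt(5) + 8*sqrt(21))/97

Multiply numerator and denominator by -4*sqrt(21) + 3*sqrt(5).
Denominator becomes -291; numerator becomes -24*sqrt(21) + 18*sqrt(5).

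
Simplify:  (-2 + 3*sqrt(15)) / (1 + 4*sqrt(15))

(-11*sqrt(15) + 182)/239

Multiply numerator and denominator by -4*sqrt(15) + 1.
Denominator becomes -239; numerator becomes -182 + 11*sqrt(15).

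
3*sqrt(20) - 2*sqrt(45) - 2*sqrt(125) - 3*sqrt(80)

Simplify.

3*sqrt(20) = 6*sqrt(5); 2*sqrt(45) = 6*sqrt(5); 2*sqrt(125) = 10*sqrt(5); 3*sqrt(80) = 12*sqrt(5)
Combine: (6 - 6 - 10 - 12)·sqrt(5) = -22*sqrt(5)

-22*sqrt(5)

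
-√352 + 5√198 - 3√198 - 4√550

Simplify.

√352 = 4*√22; 5√198 = 15*√22; 3√198 = 9*√22; 4√550 = 20*√22
Combine: (-4 + 15 - 9 - 20)·√22 = -18*√22

-18*√22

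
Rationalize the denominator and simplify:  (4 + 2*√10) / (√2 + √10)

Multiply numerator and denominator by -√2 + √10.
Denominator becomes 8; numerator becomes -4*√5 - 4*√2 + 4*√10 + 20.

(-√5 - √2 + √10 + 5)/2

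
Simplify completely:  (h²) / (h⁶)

h^(-4)

Quotient: (h^-4)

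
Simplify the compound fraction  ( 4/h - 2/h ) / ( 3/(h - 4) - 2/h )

(2*h - 8)/(h + 8)

Numerator: 4/h - 2/h = 2/h
Denominator: 3/(h - 4) - 2/h = (h + 8)/(h**2 - 4*h)
Divide: (2/h) · ((h**2 - 4*h)/(h + 8)) = (2*h - 8)/(h + 8)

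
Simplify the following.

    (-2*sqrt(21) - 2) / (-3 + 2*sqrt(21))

(-18 - 2*sqrt(21))/15

Multiply numerator and denominator by -2*sqrt(21) - 3.
Denominator becomes -75; numerator becomes 10*sqrt(21) + 90.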